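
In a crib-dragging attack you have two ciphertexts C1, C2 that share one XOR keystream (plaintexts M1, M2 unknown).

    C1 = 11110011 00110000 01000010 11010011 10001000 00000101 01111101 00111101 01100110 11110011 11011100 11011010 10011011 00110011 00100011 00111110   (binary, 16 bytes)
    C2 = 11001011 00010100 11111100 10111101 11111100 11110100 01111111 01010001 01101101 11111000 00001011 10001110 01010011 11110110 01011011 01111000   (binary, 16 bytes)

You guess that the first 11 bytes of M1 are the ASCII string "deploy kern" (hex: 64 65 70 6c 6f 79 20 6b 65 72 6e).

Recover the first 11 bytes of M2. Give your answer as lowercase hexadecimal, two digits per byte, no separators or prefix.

5c41ce021b8822076e79b9

First, C1 ⊕ C2 = (M1 ⊕ K) ⊕ (M2 ⊕ K) = M1 ⊕ M2, so the key drops out. Then M2 = (M1 ⊕ M2) ⊕ M1 over the first 11 bytes.
byte 0: (f3 ⊕ cb) ⊕ 64 = 38 ⊕ 64 = 5c
byte 1: (30 ⊕ 14) ⊕ 65 = 24 ⊕ 65 = 41
byte 2: (42 ⊕ fc) ⊕ 70 = be ⊕ 70 = ce
byte 3: (d3 ⊕ bd) ⊕ 6c = 6e ⊕ 6c = 02
byte 4: (88 ⊕ fc) ⊕ 6f = 74 ⊕ 6f = 1b
byte 5: (05 ⊕ f4) ⊕ 79 = f1 ⊕ 79 = 88
byte 6: (7d ⊕ 7f) ⊕ 20 = 02 ⊕ 20 = 22
byte 7: (3d ⊕ 51) ⊕ 6b = 6c ⊕ 6b = 07
byte 8: (66 ⊕ 6d) ⊕ 65 = 0b ⊕ 65 = 6e
byte 9: (f3 ⊕ f8) ⊕ 72 = 0b ⊕ 72 = 79
byte 10: (dc ⊕ 0b) ⊕ 6e = d7 ⊕ 6e = b9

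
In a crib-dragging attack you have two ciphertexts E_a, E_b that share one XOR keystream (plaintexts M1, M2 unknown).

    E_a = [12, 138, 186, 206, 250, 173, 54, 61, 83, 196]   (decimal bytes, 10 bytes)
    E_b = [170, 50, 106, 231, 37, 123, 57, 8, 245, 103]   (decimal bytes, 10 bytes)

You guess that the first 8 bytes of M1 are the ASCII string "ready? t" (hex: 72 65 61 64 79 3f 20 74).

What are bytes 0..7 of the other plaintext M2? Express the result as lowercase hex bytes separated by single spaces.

First, E_a ⊕ E_b = (M1 ⊕ K) ⊕ (M2 ⊕ K) = M1 ⊕ M2, so the key drops out. Then M2 = (M1 ⊕ M2) ⊕ M1 over the first 8 bytes.
byte 0: (0c xor aa) xor 72 = a6 xor 72 = d4
byte 1: (8a xor 32) xor 65 = b8 xor 65 = dd
byte 2: (ba xor 6a) xor 61 = d0 xor 61 = b1
byte 3: (ce xor e7) xor 64 = 29 xor 64 = 4d
byte 4: (fa xor 25) xor 79 = df xor 79 = a6
byte 5: (ad xor 7b) xor 3f = d6 xor 3f = e9
byte 6: (36 xor 39) xor 20 = 0f xor 20 = 2f
byte 7: (3d xor 08) xor 74 = 35 xor 74 = 41

d4 dd b1 4d a6 e9 2f 41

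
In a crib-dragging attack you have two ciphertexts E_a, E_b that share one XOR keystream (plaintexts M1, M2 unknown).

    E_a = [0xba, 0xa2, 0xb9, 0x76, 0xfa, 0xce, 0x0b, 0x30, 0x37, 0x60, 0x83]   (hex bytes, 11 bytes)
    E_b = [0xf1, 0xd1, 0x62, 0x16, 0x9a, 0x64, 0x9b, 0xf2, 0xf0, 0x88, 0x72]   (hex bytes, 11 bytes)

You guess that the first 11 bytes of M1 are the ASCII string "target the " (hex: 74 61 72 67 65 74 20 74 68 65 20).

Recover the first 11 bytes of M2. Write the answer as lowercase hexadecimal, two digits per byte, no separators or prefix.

First, E_a ⊕ E_b = (M1 ⊕ K) ⊕ (M2 ⊕ K) = M1 ⊕ M2, so the key drops out. Then M2 = (M1 ⊕ M2) ⊕ M1 over the first 11 bytes.
byte 0: (ba ⊕ f1) ⊕ 74 = 4b ⊕ 74 = 3f
byte 1: (a2 ⊕ d1) ⊕ 61 = 73 ⊕ 61 = 12
byte 2: (b9 ⊕ 62) ⊕ 72 = db ⊕ 72 = a9
byte 3: (76 ⊕ 16) ⊕ 67 = 60 ⊕ 67 = 07
byte 4: (fa ⊕ 9a) ⊕ 65 = 60 ⊕ 65 = 05
byte 5: (ce ⊕ 64) ⊕ 74 = aa ⊕ 74 = de
byte 6: (0b ⊕ 9b) ⊕ 20 = 90 ⊕ 20 = b0
byte 7: (30 ⊕ f2) ⊕ 74 = c2 ⊕ 74 = b6
byte 8: (37 ⊕ f0) ⊕ 68 = c7 ⊕ 68 = af
byte 9: (60 ⊕ 88) ⊕ 65 = e8 ⊕ 65 = 8d
byte 10: (83 ⊕ 72) ⊕ 20 = f1 ⊕ 20 = d1

3f12a90705deb0b6af8dd1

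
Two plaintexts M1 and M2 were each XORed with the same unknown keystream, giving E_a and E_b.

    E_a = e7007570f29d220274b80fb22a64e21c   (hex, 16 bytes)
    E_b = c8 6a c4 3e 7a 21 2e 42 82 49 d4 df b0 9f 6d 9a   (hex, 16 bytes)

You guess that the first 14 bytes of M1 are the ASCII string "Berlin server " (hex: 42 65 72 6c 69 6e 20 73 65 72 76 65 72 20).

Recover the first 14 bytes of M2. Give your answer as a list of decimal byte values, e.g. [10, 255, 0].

First, E_a ⊕ E_b = (M1 ⊕ K) ⊕ (M2 ⊕ K) = M1 ⊕ M2, so the key drops out. Then M2 = (M1 ⊕ M2) ⊕ M1 over the first 14 bytes.
byte 0: (e7 xor c8) xor 42 = 2f xor 42 = 6d
byte 1: (00 xor 6a) xor 65 = 6a xor 65 = 0f
byte 2: (75 xor c4) xor 72 = b1 xor 72 = c3
byte 3: (70 xor 3e) xor 6c = 4e xor 6c = 22
byte 4: (f2 xor 7a) xor 69 = 88 xor 69 = e1
byte 5: (9d xor 21) xor 6e = bc xor 6e = d2
byte 6: (22 xor 2e) xor 20 = 0c xor 20 = 2c
byte 7: (02 xor 42) xor 73 = 40 xor 73 = 33
byte 8: (74 xor 82) xor 65 = f6 xor 65 = 93
byte 9: (b8 xor 49) xor 72 = f1 xor 72 = 83
byte 10: (0f xor d4) xor 76 = db xor 76 = ad
byte 11: (b2 xor df) xor 65 = 6d xor 65 = 08
byte 12: (2a xor b0) xor 72 = 9a xor 72 = e8
byte 13: (64 xor 9f) xor 20 = fb xor 20 = db

[109, 15, 195, 34, 225, 210, 44, 51, 147, 131, 173, 8, 232, 219]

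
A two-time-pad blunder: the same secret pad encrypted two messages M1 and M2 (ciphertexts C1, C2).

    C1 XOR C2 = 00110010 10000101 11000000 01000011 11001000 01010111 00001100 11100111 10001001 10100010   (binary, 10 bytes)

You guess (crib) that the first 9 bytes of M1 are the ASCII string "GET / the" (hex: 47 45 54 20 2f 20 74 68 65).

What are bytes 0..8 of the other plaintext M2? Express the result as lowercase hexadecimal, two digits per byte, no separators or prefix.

Since C1 ⊕ C2 = M1 ⊕ M2, XORing with the guessed M1 bytes yields the corresponding M2 bytes: M2 = (C1 ⊕ C2) ⊕ M1.
byte 0: 32 xor 47 = 75
byte 1: 85 xor 45 = c0
byte 2: c0 xor 54 = 94
byte 3: 43 xor 20 = 63
byte 4: c8 xor 2f = e7
byte 5: 57 xor 20 = 77
byte 6: 0c xor 74 = 78
byte 7: e7 xor 68 = 8f
byte 8: 89 xor 65 = ec

75c09463e777788fec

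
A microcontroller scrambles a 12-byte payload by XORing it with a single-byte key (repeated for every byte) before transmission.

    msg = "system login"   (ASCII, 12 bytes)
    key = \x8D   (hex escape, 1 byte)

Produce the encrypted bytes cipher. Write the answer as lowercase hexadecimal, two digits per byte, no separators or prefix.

The 1-byte key repeats, so the effective keystream is 8d 8d 8d 8d 8d 8d 8d 8d 8d 8d 8d 8d.
byte 0: 01110011 xor 10001101 = 11111110
byte 1: 01111001 xor 10001101 = 11110100
byte 2: 01110011 xor 10001101 = 11111110
byte 3: 01110100 xor 10001101 = 11111001
byte 4: 01100101 xor 10001101 = 11101000
byte 5: 01101101 xor 10001101 = 11100000
byte 6: 00100000 xor 10001101 = 10101101
byte 7: 01101100 xor 10001101 = 11100001
byte 8: 01101111 xor 10001101 = 11100010
byte 9: 01100111 xor 10001101 = 11101010
byte 10: 01101001 xor 10001101 = 11100100
byte 11: 01101110 xor 10001101 = 11100011

fef4fef9e8e0ade1e2eae4e3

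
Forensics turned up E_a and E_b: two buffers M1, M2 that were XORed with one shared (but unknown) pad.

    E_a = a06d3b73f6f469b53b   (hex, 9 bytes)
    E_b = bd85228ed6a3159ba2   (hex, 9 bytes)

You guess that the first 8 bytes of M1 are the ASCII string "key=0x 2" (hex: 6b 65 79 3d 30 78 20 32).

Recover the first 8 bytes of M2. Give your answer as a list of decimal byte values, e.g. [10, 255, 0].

First, E_a ⊕ E_b = (M1 ⊕ K) ⊕ (M2 ⊕ K) = M1 ⊕ M2, so the key drops out. Then M2 = (M1 ⊕ M2) ⊕ M1 over the first 8 bytes.
byte 0: (a0 xor bd) xor 6b = 1d xor 6b = 76
byte 1: (6d xor 85) xor 65 = e8 xor 65 = 8d
byte 2: (3b xor 22) xor 79 = 19 xor 79 = 60
byte 3: (73 xor 8e) xor 3d = fd xor 3d = c0
byte 4: (f6 xor d6) xor 30 = 20 xor 30 = 10
byte 5: (f4 xor a3) xor 78 = 57 xor 78 = 2f
byte 6: (69 xor 15) xor 20 = 7c xor 20 = 5c
byte 7: (b5 xor 9b) xor 32 = 2e xor 32 = 1c

[118, 141, 96, 192, 16, 47, 92, 28]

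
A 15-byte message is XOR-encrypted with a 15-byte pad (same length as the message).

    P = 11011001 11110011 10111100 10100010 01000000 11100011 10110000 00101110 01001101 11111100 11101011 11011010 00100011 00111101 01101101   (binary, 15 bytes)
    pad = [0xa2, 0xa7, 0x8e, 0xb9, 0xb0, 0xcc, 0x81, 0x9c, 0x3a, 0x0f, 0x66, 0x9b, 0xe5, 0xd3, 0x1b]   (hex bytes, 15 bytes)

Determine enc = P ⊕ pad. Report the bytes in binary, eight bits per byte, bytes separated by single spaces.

byte 0: d9 ⊕ a2 = 7b
byte 1: f3 ⊕ a7 = 54
byte 2: bc ⊕ 8e = 32
byte 3: a2 ⊕ b9 = 1b
byte 4: 40 ⊕ b0 = f0
byte 5: e3 ⊕ cc = 2f
byte 6: b0 ⊕ 81 = 31
byte 7: 2e ⊕ 9c = b2
byte 8: 4d ⊕ 3a = 77
byte 9: fc ⊕ 0f = f3
byte 10: eb ⊕ 66 = 8d
byte 11: da ⊕ 9b = 41
byte 12: 23 ⊕ e5 = c6
byte 13: 3d ⊕ d3 = ee
byte 14: 6d ⊕ 1b = 76

01111011 01010100 00110010 00011011 11110000 00101111 00110001 10110010 01110111 11110011 10001101 01000001 11000110 11101110 01110110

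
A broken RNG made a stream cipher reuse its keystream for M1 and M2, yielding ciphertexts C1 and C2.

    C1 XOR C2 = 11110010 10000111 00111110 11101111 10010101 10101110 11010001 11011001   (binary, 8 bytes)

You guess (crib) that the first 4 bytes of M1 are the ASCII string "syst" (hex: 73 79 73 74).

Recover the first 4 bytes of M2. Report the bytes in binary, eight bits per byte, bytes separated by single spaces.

Since C1 ⊕ C2 = M1 ⊕ M2, XORing with the guessed M1 bytes yields the corresponding M2 bytes: M2 = (C1 ⊕ C2) ⊕ M1.
242 ⊕ 115 = 129
135 ⊕ 121 = 254
 62 ⊕ 115 =  77
239 ⊕ 116 = 155

10000001 11111110 01001101 10011011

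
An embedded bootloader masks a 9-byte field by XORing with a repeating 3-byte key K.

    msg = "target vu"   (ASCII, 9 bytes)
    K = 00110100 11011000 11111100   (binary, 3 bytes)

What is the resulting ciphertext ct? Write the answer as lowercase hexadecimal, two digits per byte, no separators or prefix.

The 3-byte key repeats, so the effective keystream is 34 d8 fc 34 d8 fc 34 d8 fc.
byte 0: 116 ⊕  52 =  64
byte 1:  97 ⊕ 216 = 185
byte 2: 114 ⊕ 252 = 142
byte 3: 103 ⊕  52 =  83
byte 4: 101 ⊕ 216 = 189
byte 5: 116 ⊕ 252 = 136
byte 6:  32 ⊕  52 =  20
byte 7: 118 ⊕ 216 = 174
byte 8: 117 ⊕ 252 = 137

40b98e53bd8814ae89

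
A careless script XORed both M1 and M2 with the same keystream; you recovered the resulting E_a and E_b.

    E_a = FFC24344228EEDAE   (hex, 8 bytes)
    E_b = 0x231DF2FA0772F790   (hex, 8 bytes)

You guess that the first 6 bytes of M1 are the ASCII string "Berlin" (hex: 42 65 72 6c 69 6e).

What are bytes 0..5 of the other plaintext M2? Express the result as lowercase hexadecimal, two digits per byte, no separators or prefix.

First, E_a ⊕ E_b = (M1 ⊕ K) ⊕ (M2 ⊕ K) = M1 ⊕ M2, so the key drops out. Then M2 = (M1 ⊕ M2) ⊕ M1 over the first 6 bytes.
byte 0: (ff xor 23) xor 42 = dc xor 42 = 9e
byte 1: (c2 xor 1d) xor 65 = df xor 65 = ba
byte 2: (43 xor f2) xor 72 = b1 xor 72 = c3
byte 3: (44 xor fa) xor 6c = be xor 6c = d2
byte 4: (22 xor 07) xor 69 = 25 xor 69 = 4c
byte 5: (8e xor 72) xor 6e = fc xor 6e = 92

9ebac3d24c92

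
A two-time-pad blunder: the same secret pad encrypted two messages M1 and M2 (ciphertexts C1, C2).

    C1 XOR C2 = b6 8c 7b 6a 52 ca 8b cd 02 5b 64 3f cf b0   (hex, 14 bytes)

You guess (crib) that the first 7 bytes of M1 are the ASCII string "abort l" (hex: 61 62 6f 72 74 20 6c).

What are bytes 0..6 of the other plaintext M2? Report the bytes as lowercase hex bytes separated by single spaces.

d7 ee 14 18 26 ea e7

Since C1 ⊕ C2 = M1 ⊕ M2, XORing with the guessed M1 bytes yields the corresponding M2 bytes: M2 = (C1 ⊕ C2) ⊕ M1.
byte 0: b6 xor 61 = d7
byte 1: 8c xor 62 = ee
byte 2: 7b xor 6f = 14
byte 3: 6a xor 72 = 18
byte 4: 52 xor 74 = 26
byte 5: ca xor 20 = ea
byte 6: 8b xor 6c = e7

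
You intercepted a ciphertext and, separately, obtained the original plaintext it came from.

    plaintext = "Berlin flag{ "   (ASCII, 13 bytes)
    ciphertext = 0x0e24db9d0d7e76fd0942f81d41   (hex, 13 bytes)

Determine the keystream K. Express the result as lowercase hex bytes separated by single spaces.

4c 41 a9 f1 64 10 56 9b 65 23 9f 66 61

Since ciphertext = plaintext ⊕ K, XORing both sides with plaintext gives K = plaintext ⊕ ciphertext.
42 ⊕ 0e = 4c
65 ⊕ 24 = 41
72 ⊕ db = a9
6c ⊕ 9d = f1
69 ⊕ 0d = 64
6e ⊕ 7e = 10
20 ⊕ 76 = 56
66 ⊕ fd = 9b
6c ⊕ 09 = 65
61 ⊕ 42 = 23
67 ⊕ f8 = 9f
7b ⊕ 1d = 66
20 ⊕ 41 = 61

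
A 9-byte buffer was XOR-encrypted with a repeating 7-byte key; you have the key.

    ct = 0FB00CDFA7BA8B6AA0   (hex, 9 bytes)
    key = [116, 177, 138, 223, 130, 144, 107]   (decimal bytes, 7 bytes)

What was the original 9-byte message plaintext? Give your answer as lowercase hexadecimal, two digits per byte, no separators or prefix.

7b018600252ae01e11

The 7-byte key repeats, so the effective keystream is 74 b1 8a df 82 90 6b 74 b1.
byte 0:  15 ^ 116 = 123
byte 1: 176 ^ 177 =   1
byte 2:  12 ^ 138 = 134
byte 3: 223 ^ 223 =   0
byte 4: 167 ^ 130 =  37
byte 5: 186 ^ 144 =  42
byte 6: 139 ^ 107 = 224
byte 7: 106 ^ 116 =  30
byte 8: 160 ^ 177 =  17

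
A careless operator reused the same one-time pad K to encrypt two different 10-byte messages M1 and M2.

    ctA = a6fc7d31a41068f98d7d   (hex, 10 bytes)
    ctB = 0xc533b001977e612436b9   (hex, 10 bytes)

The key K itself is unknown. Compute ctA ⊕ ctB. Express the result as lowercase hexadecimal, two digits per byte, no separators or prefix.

ctA ⊕ ctB = (M1 ⊕ K) ⊕ (M2 ⊕ K) = M1 ⊕ M2 — the shared key cancels under XOR.
a6 ⊕ c5 = 63
fc ⊕ 33 = cf
7d ⊕ b0 = cd
31 ⊕ 01 = 30
a4 ⊕ 97 = 33
10 ⊕ 7e = 6e
68 ⊕ 61 = 09
f9 ⊕ 24 = dd
8d ⊕ 36 = bb
7d ⊕ b9 = c4

63cfcd30336e09ddbbc4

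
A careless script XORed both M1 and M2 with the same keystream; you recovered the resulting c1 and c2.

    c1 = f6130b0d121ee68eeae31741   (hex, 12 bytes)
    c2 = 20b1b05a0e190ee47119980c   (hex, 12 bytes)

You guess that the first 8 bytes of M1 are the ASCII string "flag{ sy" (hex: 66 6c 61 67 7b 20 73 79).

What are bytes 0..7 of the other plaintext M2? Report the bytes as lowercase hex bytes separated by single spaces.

First, c1 ⊕ c2 = (M1 ⊕ K) ⊕ (M2 ⊕ K) = M1 ⊕ M2, so the key drops out. Then M2 = (M1 ⊕ M2) ⊕ M1 over the first 8 bytes.
byte 0: (f6 XOR 20) XOR 66 = d6 XOR 66 = b0
byte 1: (13 XOR b1) XOR 6c = a2 XOR 6c = ce
byte 2: (0b XOR b0) XOR 61 = bb XOR 61 = da
byte 3: (0d XOR 5a) XOR 67 = 57 XOR 67 = 30
byte 4: (12 XOR 0e) XOR 7b = 1c XOR 7b = 67
byte 5: (1e XOR 19) XOR 20 = 07 XOR 20 = 27
byte 6: (e6 XOR 0e) XOR 73 = e8 XOR 73 = 9b
byte 7: (8e XOR e4) XOR 79 = 6a XOR 79 = 13

b0 ce da 30 67 27 9b 13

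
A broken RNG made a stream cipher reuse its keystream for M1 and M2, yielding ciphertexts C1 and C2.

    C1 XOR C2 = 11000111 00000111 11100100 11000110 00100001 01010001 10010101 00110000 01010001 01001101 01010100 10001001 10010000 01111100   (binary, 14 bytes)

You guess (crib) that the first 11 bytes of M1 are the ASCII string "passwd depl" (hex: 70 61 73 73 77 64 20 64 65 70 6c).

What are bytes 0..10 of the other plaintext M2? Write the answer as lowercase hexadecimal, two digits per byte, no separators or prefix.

Since C1 ⊕ C2 = M1 ⊕ M2, XORing with the guessed M1 bytes yields the corresponding M2 bytes: M2 = (C1 ⊕ C2) ⊕ M1.
199 ⊕ 112 = 183
  7 ⊕  97 = 102
228 ⊕ 115 = 151
198 ⊕ 115 = 181
 33 ⊕ 119 =  86
 81 ⊕ 100 =  53
149 ⊕  32 = 181
 48 ⊕ 100 =  84
 81 ⊕ 101 =  52
 77 ⊕ 112 =  61
 84 ⊕ 108 =  56

b76697b55635b554343d38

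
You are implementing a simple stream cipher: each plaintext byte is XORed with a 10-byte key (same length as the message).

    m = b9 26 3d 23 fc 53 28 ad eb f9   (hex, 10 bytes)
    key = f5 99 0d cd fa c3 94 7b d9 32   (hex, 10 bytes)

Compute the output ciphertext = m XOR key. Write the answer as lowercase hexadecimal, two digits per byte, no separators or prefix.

4cbf30ee0690bcd632cb

XOR is its own inverse, so applying the key byte-wise gives the result directly.
byte 0: b9 xor f5 = 4c
byte 1: 26 xor 99 = bf
byte 2: 3d xor 0d = 30
byte 3: 23 xor cd = ee
byte 4: fc xor fa = 06
byte 5: 53 xor c3 = 90
byte 6: 28 xor 94 = bc
byte 7: ad xor 7b = d6
byte 8: eb xor d9 = 32
byte 9: f9 xor 32 = cb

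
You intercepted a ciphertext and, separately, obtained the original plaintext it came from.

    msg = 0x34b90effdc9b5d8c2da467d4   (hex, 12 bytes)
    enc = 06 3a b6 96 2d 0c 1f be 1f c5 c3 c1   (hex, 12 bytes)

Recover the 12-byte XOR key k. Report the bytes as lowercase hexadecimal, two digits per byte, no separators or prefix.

Since enc = msg ⊕ k, XORing both sides with msg gives k = msg ⊕ enc.
34 xor 06 = 32
b9 xor 3a = 83
0e xor b6 = b8
ff xor 96 = 69
dc xor 2d = f1
9b xor 0c = 97
5d xor 1f = 42
8c xor be = 32
2d xor 1f = 32
a4 xor c5 = 61
67 xor c3 = a4
d4 xor c1 = 15

3283b869f19742323261a415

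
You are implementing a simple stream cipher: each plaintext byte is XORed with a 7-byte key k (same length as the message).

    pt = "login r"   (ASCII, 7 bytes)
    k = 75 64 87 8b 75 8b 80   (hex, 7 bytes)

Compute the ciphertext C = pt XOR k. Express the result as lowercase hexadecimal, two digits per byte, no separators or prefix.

190be0e21babf2

108 xor 117 =  25
111 xor 100 =  11
103 xor 135 = 224
105 xor 139 = 226
110 xor 117 =  27
 32 xor 139 = 171
114 xor 128 = 242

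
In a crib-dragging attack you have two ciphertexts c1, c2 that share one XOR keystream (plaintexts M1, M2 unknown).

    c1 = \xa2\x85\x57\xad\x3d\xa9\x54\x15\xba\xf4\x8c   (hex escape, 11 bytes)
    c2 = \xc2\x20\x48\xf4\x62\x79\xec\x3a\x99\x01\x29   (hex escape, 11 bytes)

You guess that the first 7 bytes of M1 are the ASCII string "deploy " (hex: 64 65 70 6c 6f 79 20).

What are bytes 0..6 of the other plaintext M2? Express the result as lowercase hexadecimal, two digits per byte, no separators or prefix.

04c06f3530a998

First, c1 ⊕ c2 = (M1 ⊕ K) ⊕ (M2 ⊕ K) = M1 ⊕ M2, so the key drops out. Then M2 = (M1 ⊕ M2) ⊕ M1 over the first 7 bytes.
byte 0: (a2 ^ c2) ^ 64 = 60 ^ 64 = 04
byte 1: (85 ^ 20) ^ 65 = a5 ^ 65 = c0
byte 2: (57 ^ 48) ^ 70 = 1f ^ 70 = 6f
byte 3: (ad ^ f4) ^ 6c = 59 ^ 6c = 35
byte 4: (3d ^ 62) ^ 6f = 5f ^ 6f = 30
byte 5: (a9 ^ 79) ^ 79 = d0 ^ 79 = a9
byte 6: (54 ^ ec) ^ 20 = b8 ^ 20 = 98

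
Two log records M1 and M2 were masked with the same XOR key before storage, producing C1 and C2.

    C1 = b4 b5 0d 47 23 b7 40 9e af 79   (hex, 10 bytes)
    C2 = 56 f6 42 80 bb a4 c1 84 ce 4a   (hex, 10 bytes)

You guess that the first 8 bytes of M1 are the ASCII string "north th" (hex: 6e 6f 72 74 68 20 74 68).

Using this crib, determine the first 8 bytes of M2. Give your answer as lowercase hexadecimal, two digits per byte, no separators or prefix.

First, C1 ⊕ C2 = (M1 ⊕ K) ⊕ (M2 ⊕ K) = M1 ⊕ M2, so the key drops out. Then M2 = (M1 ⊕ M2) ⊕ M1 over the first 8 bytes.
byte 0: (b4 ⊕ 56) ⊕ 6e = e2 ⊕ 6e = 8c
byte 1: (b5 ⊕ f6) ⊕ 6f = 43 ⊕ 6f = 2c
byte 2: (0d ⊕ 42) ⊕ 72 = 4f ⊕ 72 = 3d
byte 3: (47 ⊕ 80) ⊕ 74 = c7 ⊕ 74 = b3
byte 4: (23 ⊕ bb) ⊕ 68 = 98 ⊕ 68 = f0
byte 5: (b7 ⊕ a4) ⊕ 20 = 13 ⊕ 20 = 33
byte 6: (40 ⊕ c1) ⊕ 74 = 81 ⊕ 74 = f5
byte 7: (9e ⊕ 84) ⊕ 68 = 1a ⊕ 68 = 72

8c2c3db3f033f572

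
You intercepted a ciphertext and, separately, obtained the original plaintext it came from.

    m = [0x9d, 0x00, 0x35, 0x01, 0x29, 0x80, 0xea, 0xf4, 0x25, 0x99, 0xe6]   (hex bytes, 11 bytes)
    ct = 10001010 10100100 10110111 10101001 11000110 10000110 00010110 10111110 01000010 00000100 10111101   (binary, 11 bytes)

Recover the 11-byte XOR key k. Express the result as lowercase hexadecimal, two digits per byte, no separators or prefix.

Since ct = m ⊕ k, XORing both sides with m gives k = m ⊕ ct.
9d ⊕ 8a = 17
00 ⊕ a4 = a4
35 ⊕ b7 = 82
01 ⊕ a9 = a8
29 ⊕ c6 = ef
80 ⊕ 86 = 06
ea ⊕ 16 = fc
f4 ⊕ be = 4a
25 ⊕ 42 = 67
99 ⊕ 04 = 9d
e6 ⊕ bd = 5b

17a482a8ef06fc4a679d5b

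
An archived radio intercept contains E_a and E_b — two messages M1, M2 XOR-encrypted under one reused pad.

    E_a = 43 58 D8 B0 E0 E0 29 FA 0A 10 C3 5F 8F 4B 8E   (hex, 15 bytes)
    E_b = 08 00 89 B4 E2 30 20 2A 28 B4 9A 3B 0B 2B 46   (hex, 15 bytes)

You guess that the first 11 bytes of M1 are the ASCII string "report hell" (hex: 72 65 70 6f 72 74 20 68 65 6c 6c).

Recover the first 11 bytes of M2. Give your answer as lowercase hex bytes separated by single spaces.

39 3d 21 6b 70 a4 29 b8 47 c8 35

First, E_a ⊕ E_b = (M1 ⊕ K) ⊕ (M2 ⊕ K) = M1 ⊕ M2, so the key drops out. Then M2 = (M1 ⊕ M2) ⊕ M1 over the first 11 bytes.
byte 0: (43 ⊕ 08) ⊕ 72 = 4b ⊕ 72 = 39
byte 1: (58 ⊕ 00) ⊕ 65 = 58 ⊕ 65 = 3d
byte 2: (d8 ⊕ 89) ⊕ 70 = 51 ⊕ 70 = 21
byte 3: (b0 ⊕ b4) ⊕ 6f = 04 ⊕ 6f = 6b
byte 4: (e0 ⊕ e2) ⊕ 72 = 02 ⊕ 72 = 70
byte 5: (e0 ⊕ 30) ⊕ 74 = d0 ⊕ 74 = a4
byte 6: (29 ⊕ 20) ⊕ 20 = 09 ⊕ 20 = 29
byte 7: (fa ⊕ 2a) ⊕ 68 = d0 ⊕ 68 = b8
byte 8: (0a ⊕ 28) ⊕ 65 = 22 ⊕ 65 = 47
byte 9: (10 ⊕ b4) ⊕ 6c = a4 ⊕ 6c = c8
byte 10: (c3 ⊕ 9a) ⊕ 6c = 59 ⊕ 6c = 35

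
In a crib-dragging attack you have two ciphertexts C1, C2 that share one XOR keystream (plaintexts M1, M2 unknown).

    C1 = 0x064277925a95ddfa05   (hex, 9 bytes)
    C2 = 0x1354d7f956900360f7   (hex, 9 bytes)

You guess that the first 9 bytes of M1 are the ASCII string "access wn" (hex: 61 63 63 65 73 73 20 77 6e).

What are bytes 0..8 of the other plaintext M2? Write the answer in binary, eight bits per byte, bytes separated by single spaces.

01110100 01110101 11000011 00001110 01111111 01110110 11111110 11101101 10011100

First, C1 ⊕ C2 = (M1 ⊕ K) ⊕ (M2 ⊕ K) = M1 ⊕ M2, so the key drops out. Then M2 = (M1 ⊕ M2) ⊕ M1 over the first 9 bytes.
byte 0: (06 XOR 13) XOR 61 = 15 XOR 61 = 74
byte 1: (42 XOR 54) XOR 63 = 16 XOR 63 = 75
byte 2: (77 XOR d7) XOR 63 = a0 XOR 63 = c3
byte 3: (92 XOR f9) XOR 65 = 6b XOR 65 = 0e
byte 4: (5a XOR 56) XOR 73 = 0c XOR 73 = 7f
byte 5: (95 XOR 90) XOR 73 = 05 XOR 73 = 76
byte 6: (dd XOR 03) XOR 20 = de XOR 20 = fe
byte 7: (fa XOR 60) XOR 77 = 9a XOR 77 = ed
byte 8: (05 XOR f7) XOR 6e = f2 XOR 6e = 9c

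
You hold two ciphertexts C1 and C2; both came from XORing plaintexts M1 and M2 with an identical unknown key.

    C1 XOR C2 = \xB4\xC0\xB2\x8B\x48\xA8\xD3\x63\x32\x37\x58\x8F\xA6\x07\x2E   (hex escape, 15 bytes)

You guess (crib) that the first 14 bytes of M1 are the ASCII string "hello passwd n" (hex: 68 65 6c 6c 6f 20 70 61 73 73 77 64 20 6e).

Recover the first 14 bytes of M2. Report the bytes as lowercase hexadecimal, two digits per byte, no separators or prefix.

dca5dee72788a30241442feb8669

Since C1 ⊕ C2 = M1 ⊕ M2, XORing with the guessed M1 bytes yields the corresponding M2 bytes: M2 = (C1 ⊕ C2) ⊕ M1.
b4 ⊕ 68 = dc
c0 ⊕ 65 = a5
b2 ⊕ 6c = de
8b ⊕ 6c = e7
48 ⊕ 6f = 27
a8 ⊕ 20 = 88
d3 ⊕ 70 = a3
63 ⊕ 61 = 02
32 ⊕ 73 = 41
37 ⊕ 73 = 44
58 ⊕ 77 = 2f
8f ⊕ 64 = eb
a6 ⊕ 20 = 86
07 ⊕ 6e = 69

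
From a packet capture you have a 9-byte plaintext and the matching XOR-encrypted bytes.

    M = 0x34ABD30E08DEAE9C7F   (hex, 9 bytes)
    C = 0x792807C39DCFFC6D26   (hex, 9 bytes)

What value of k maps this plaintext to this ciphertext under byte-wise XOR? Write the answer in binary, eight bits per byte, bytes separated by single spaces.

01001101 10000011 11010100 11001101 10010101 00010001 01010010 11110001 01011001

Since C = M ⊕ k, XORing both sides with M gives k = M ⊕ C.
byte 0: 34 XOR 79 = 4d
byte 1: ab XOR 28 = 83
byte 2: d3 XOR 07 = d4
byte 3: 0e XOR c3 = cd
byte 4: 08 XOR 9d = 95
byte 5: de XOR cf = 11
byte 6: ae XOR fc = 52
byte 7: 9c XOR 6d = f1
byte 8: 7f XOR 26 = 59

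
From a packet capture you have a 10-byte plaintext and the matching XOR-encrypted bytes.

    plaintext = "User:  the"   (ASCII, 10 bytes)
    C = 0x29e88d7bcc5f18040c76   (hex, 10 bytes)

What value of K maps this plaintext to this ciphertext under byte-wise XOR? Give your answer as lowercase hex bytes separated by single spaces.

7c 9b e8 09 f6 7f 38 70 64 13

Since C = plaintext ⊕ K, XORing both sides with plaintext gives K = plaintext ⊕ C.
 85 xor  41 = 124
115 xor 232 = 155
101 xor 141 = 232
114 xor 123 =   9
 58 xor 204 = 246
 32 xor  95 = 127
 32 xor  24 =  56
116 xor   4 = 112
104 xor  12 = 100
101 xor 118 =  19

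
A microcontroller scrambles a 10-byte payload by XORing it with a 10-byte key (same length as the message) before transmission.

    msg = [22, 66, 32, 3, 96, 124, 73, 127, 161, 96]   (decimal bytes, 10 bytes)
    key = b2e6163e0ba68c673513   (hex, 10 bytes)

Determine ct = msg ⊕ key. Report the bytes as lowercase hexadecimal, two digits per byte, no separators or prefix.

a4a4363d6bdac5189473

16 ⊕ b2 = a4
42 ⊕ e6 = a4
20 ⊕ 16 = 36
03 ⊕ 3e = 3d
60 ⊕ 0b = 6b
7c ⊕ a6 = da
49 ⊕ 8c = c5
7f ⊕ 67 = 18
a1 ⊕ 35 = 94
60 ⊕ 13 = 73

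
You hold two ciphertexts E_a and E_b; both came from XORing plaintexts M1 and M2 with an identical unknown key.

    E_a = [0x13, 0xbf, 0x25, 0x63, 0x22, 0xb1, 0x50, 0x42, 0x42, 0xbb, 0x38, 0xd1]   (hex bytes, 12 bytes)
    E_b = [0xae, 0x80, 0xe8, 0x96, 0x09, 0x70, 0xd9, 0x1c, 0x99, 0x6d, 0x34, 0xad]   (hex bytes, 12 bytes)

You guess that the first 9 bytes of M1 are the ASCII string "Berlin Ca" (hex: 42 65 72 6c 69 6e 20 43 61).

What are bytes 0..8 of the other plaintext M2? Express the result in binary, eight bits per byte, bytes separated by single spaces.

First, E_a ⊕ E_b = (M1 ⊕ K) ⊕ (M2 ⊕ K) = M1 ⊕ M2, so the key drops out. Then M2 = (M1 ⊕ M2) ⊕ M1 over the first 9 bytes.
byte 0: (13 xor ae) xor 42 = bd xor 42 = ff
byte 1: (bf xor 80) xor 65 = 3f xor 65 = 5a
byte 2: (25 xor e8) xor 72 = cd xor 72 = bf
byte 3: (63 xor 96) xor 6c = f5 xor 6c = 99
byte 4: (22 xor 09) xor 69 = 2b xor 69 = 42
byte 5: (b1 xor 70) xor 6e = c1 xor 6e = af
byte 6: (50 xor d9) xor 20 = 89 xor 20 = a9
byte 7: (42 xor 1c) xor 43 = 5e xor 43 = 1d
byte 8: (42 xor 99) xor 61 = db xor 61 = ba

11111111 01011010 10111111 10011001 01000010 10101111 10101001 00011101 10111010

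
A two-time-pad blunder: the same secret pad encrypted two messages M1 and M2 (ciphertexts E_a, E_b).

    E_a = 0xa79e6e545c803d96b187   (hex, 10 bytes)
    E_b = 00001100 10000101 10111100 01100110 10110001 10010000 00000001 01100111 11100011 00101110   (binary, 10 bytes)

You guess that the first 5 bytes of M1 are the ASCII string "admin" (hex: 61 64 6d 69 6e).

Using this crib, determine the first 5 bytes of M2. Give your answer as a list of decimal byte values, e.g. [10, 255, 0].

First, E_a ⊕ E_b = (M1 ⊕ K) ⊕ (M2 ⊕ K) = M1 ⊕ M2, so the key drops out. Then M2 = (M1 ⊕ M2) ⊕ M1 over the first 5 bytes.
byte 0: (a7 ⊕ 0c) ⊕ 61 = ab ⊕ 61 = ca
byte 1: (9e ⊕ 85) ⊕ 64 = 1b ⊕ 64 = 7f
byte 2: (6e ⊕ bc) ⊕ 6d = d2 ⊕ 6d = bf
byte 3: (54 ⊕ 66) ⊕ 69 = 32 ⊕ 69 = 5b
byte 4: (5c ⊕ b1) ⊕ 6e = ed ⊕ 6e = 83

[202, 127, 191, 91, 131]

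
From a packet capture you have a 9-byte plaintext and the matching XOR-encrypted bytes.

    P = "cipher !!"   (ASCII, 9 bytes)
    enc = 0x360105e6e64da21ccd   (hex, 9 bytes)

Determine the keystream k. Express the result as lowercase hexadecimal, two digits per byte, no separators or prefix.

Since enc = P ⊕ k, XORing both sides with P gives k = P ⊕ enc.
 99 ⊕  54 =  85
105 ⊕   1 = 104
112 ⊕   5 = 117
104 ⊕ 230 = 142
101 ⊕ 230 = 131
114 ⊕  77 =  63
 32 ⊕ 162 = 130
 33 ⊕  28 =  61
 33 ⊕ 205 = 236

5568758e833f823dec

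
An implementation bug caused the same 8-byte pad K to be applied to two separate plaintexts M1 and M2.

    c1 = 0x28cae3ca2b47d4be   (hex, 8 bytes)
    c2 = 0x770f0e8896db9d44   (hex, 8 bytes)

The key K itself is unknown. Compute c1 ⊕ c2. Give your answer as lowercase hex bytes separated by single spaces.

c1 ⊕ c2 = (M1 ⊕ K) ⊕ (M2 ⊕ K) = M1 ⊕ M2 — the shared key cancels under XOR.
byte 0:  40 xor 119 =  95
byte 1: 202 xor  15 = 197
byte 2: 227 xor  14 = 237
byte 3: 202 xor 136 =  66
byte 4:  43 xor 150 = 189
byte 5:  71 xor 219 = 156
byte 6: 212 xor 157 =  73
byte 7: 190 xor  68 = 250

5f c5 ed 42 bd 9c 49 fa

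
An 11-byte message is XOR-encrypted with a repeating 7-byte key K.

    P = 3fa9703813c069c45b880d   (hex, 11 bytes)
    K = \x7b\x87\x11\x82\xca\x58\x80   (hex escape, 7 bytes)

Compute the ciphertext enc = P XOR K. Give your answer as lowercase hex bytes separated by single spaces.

44 2e 61 ba d9 98 e9 bf dc 99 8f

The 7-byte key repeats, so the effective keystream is 7b 87 11 82 ca 58 80 7b 87 11 82.
byte 0: 3f ⊕ 7b = 44
byte 1: a9 ⊕ 87 = 2e
byte 2: 70 ⊕ 11 = 61
byte 3: 38 ⊕ 82 = ba
byte 4: 13 ⊕ ca = d9
byte 5: c0 ⊕ 58 = 98
byte 6: 69 ⊕ 80 = e9
byte 7: c4 ⊕ 7b = bf
byte 8: 5b ⊕ 87 = dc
byte 9: 88 ⊕ 11 = 99
byte 10: 0d ⊕ 82 = 8f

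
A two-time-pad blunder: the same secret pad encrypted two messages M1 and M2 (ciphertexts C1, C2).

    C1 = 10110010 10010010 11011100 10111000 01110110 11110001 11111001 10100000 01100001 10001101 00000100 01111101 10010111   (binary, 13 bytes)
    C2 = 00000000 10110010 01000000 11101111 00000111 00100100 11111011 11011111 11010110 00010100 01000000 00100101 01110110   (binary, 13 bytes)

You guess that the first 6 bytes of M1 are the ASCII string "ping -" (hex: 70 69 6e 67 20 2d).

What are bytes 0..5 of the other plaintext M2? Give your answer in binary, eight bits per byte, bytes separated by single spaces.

First, C1 ⊕ C2 = (M1 ⊕ K) ⊕ (M2 ⊕ K) = M1 ⊕ M2, so the key drops out. Then M2 = (M1 ⊕ M2) ⊕ M1 over the first 6 bytes.
byte 0: (b2 xor 00) xor 70 = b2 xor 70 = c2
byte 1: (92 xor b2) xor 69 = 20 xor 69 = 49
byte 2: (dc xor 40) xor 6e = 9c xor 6e = f2
byte 3: (b8 xor ef) xor 67 = 57 xor 67 = 30
byte 4: (76 xor 07) xor 20 = 71 xor 20 = 51
byte 5: (f1 xor 24) xor 2d = d5 xor 2d = f8

11000010 01001001 11110010 00110000 01010001 11111000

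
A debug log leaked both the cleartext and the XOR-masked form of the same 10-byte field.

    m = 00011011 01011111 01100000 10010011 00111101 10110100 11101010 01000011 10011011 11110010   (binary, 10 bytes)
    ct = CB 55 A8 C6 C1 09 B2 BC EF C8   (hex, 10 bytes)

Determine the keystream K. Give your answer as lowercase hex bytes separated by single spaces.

Since ct = m ⊕ K, XORing both sides with m gives K = m ⊕ ct.
1b ⊕ cb = d0
5f ⊕ 55 = 0a
60 ⊕ a8 = c8
93 ⊕ c6 = 55
3d ⊕ c1 = fc
b4 ⊕ 09 = bd
ea ⊕ b2 = 58
43 ⊕ bc = ff
9b ⊕ ef = 74
f2 ⊕ c8 = 3a

d0 0a c8 55 fc bd 58 ff 74 3a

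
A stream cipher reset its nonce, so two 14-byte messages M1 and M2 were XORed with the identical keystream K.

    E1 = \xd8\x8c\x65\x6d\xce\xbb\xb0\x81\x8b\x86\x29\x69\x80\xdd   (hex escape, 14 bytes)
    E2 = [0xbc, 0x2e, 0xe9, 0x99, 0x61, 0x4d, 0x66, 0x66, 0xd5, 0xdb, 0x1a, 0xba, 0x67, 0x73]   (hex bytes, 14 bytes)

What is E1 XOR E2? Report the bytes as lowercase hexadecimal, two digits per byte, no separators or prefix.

64a28cf4aff6d6e75e5d33d3e7ae

E1 ⊕ E2 = (M1 ⊕ K) ⊕ (M2 ⊕ K) = M1 ⊕ M2 — the shared key cancels under XOR.
216 XOR 188 = 100
140 XOR  46 = 162
101 XOR 233 = 140
109 XOR 153 = 244
206 XOR  97 = 175
187 XOR  77 = 246
176 XOR 102 = 214
129 XOR 102 = 231
139 XOR 213 =  94
134 XOR 219 =  93
 41 XOR  26 =  51
105 XOR 186 = 211
128 XOR 103 = 231
221 XOR 115 = 174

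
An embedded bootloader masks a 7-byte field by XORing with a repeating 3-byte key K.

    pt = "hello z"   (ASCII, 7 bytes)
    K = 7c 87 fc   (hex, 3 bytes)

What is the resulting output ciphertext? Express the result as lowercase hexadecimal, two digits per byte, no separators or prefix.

The 3-byte key repeats, so the effective keystream is 7c 87 fc 7c 87 fc 7c.
byte 0: 68 XOR 7c = 14
byte 1: 65 XOR 87 = e2
byte 2: 6c XOR fc = 90
byte 3: 6c XOR 7c = 10
byte 4: 6f XOR 87 = e8
byte 5: 20 XOR fc = dc
byte 6: 7a XOR 7c = 06

14e29010e8dc06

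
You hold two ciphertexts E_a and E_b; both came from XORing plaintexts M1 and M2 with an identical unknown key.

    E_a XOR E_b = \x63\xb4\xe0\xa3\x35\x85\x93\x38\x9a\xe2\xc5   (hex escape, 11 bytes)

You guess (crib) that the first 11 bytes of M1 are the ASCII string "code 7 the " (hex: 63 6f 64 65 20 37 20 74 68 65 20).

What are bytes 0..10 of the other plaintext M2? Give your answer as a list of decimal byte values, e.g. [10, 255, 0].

Since E_a ⊕ E_b = M1 ⊕ M2, XORing with the guessed M1 bytes yields the corresponding M2 bytes: M2 = (E_a ⊕ E_b) ⊕ M1.
63 ⊕ 63 = 00
b4 ⊕ 6f = db
e0 ⊕ 64 = 84
a3 ⊕ 65 = c6
35 ⊕ 20 = 15
85 ⊕ 37 = b2
93 ⊕ 20 = b3
38 ⊕ 74 = 4c
9a ⊕ 68 = f2
e2 ⊕ 65 = 87
c5 ⊕ 20 = e5

[0, 219, 132, 198, 21, 178, 179, 76, 242, 135, 229]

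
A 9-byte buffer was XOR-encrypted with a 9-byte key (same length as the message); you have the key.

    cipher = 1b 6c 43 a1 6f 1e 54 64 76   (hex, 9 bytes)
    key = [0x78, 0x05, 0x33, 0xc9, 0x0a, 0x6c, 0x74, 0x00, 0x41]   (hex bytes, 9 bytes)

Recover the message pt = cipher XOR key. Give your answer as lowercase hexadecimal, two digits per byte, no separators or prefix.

 27 XOR 120 =  99
108 XOR   5 = 105
 67 XOR  51 = 112
161 XOR 201 = 104
111 XOR  10 = 101
 30 XOR 108 = 114
 84 XOR 116 =  32
100 XOR   0 = 100
118 XOR  65 =  55

636970686572206437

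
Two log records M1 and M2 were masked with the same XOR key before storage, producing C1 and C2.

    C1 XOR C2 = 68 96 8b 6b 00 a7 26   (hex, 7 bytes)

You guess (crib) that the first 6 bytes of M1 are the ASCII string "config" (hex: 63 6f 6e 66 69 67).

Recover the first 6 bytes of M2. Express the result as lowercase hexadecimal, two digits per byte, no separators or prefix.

Since C1 ⊕ C2 = M1 ⊕ M2, XORing with the guessed M1 bytes yields the corresponding M2 bytes: M2 = (C1 ⊕ C2) ⊕ M1.
68 ⊕ 63 = 0b
96 ⊕ 6f = f9
8b ⊕ 6e = e5
6b ⊕ 66 = 0d
00 ⊕ 69 = 69
a7 ⊕ 67 = c0

0bf9e50d69c0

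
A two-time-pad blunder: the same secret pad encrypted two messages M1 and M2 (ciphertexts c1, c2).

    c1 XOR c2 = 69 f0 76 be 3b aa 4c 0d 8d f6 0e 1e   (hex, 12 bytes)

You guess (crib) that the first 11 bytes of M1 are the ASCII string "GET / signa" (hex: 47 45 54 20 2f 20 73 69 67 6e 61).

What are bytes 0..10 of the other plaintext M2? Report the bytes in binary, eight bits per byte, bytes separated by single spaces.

00101110 10110101 00100010 10011110 00010100 10001010 00111111 01100100 11101010 10011000 01101111

Since c1 ⊕ c2 = M1 ⊕ M2, XORing with the guessed M1 bytes yields the corresponding M2 bytes: M2 = (c1 ⊕ c2) ⊕ M1.
byte 0: 69 XOR 47 = 2e
byte 1: f0 XOR 45 = b5
byte 2: 76 XOR 54 = 22
byte 3: be XOR 20 = 9e
byte 4: 3b XOR 2f = 14
byte 5: aa XOR 20 = 8a
byte 6: 4c XOR 73 = 3f
byte 7: 0d XOR 69 = 64
byte 8: 8d XOR 67 = ea
byte 9: f6 XOR 6e = 98
byte 10: 0e XOR 61 = 6f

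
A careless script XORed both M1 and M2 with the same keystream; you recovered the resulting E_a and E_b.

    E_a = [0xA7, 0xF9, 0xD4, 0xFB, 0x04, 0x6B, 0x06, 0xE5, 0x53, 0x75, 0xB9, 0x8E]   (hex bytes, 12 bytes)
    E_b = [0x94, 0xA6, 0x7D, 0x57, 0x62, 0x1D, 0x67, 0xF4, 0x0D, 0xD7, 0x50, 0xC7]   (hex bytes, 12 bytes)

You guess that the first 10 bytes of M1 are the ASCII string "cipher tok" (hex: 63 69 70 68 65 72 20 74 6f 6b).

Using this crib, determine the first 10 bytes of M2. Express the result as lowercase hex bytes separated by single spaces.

First, E_a ⊕ E_b = (M1 ⊕ K) ⊕ (M2 ⊕ K) = M1 ⊕ M2, so the key drops out. Then M2 = (M1 ⊕ M2) ⊕ M1 over the first 10 bytes.
byte 0: (a7 ⊕ 94) ⊕ 63 = 33 ⊕ 63 = 50
byte 1: (f9 ⊕ a6) ⊕ 69 = 5f ⊕ 69 = 36
byte 2: (d4 ⊕ 7d) ⊕ 70 = a9 ⊕ 70 = d9
byte 3: (fb ⊕ 57) ⊕ 68 = ac ⊕ 68 = c4
byte 4: (04 ⊕ 62) ⊕ 65 = 66 ⊕ 65 = 03
byte 5: (6b ⊕ 1d) ⊕ 72 = 76 ⊕ 72 = 04
byte 6: (06 ⊕ 67) ⊕ 20 = 61 ⊕ 20 = 41
byte 7: (e5 ⊕ f4) ⊕ 74 = 11 ⊕ 74 = 65
byte 8: (53 ⊕ 0d) ⊕ 6f = 5e ⊕ 6f = 31
byte 9: (75 ⊕ d7) ⊕ 6b = a2 ⊕ 6b = c9

50 36 d9 c4 03 04 41 65 31 c9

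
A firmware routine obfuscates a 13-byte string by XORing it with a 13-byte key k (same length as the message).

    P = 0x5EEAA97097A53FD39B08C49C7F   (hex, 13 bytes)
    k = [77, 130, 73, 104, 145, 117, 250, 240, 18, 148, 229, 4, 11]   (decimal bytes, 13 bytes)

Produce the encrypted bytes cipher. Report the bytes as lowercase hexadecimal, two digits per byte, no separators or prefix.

1368e01806d0c523899c219874

XOR is its own inverse, so applying the key byte-wise gives the result directly.
5e xor 4d = 13
ea xor 82 = 68
a9 xor 49 = e0
70 xor 68 = 18
97 xor 91 = 06
a5 xor 75 = d0
3f xor fa = c5
d3 xor f0 = 23
9b xor 12 = 89
08 xor 94 = 9c
c4 xor e5 = 21
9c xor 04 = 98
7f xor 0b = 74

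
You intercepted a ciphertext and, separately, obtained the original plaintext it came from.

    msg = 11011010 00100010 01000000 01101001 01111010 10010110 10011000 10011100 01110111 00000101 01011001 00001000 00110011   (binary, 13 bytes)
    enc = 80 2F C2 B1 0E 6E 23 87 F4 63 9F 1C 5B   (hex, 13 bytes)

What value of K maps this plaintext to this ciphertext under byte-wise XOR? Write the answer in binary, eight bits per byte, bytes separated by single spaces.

Since enc = msg ⊕ K, XORing both sides with msg gives K = msg ⊕ enc.
218 ⊕ 128 =  90
 34 ⊕  47 =  13
 64 ⊕ 194 = 130
105 ⊕ 177 = 216
122 ⊕  14 = 116
150 ⊕ 110 = 248
152 ⊕  35 = 187
156 ⊕ 135 =  27
119 ⊕ 244 = 131
  5 ⊕  99 = 102
 89 ⊕ 159 = 198
  8 ⊕  28 =  20
 51 ⊕  91 = 104

01011010 00001101 10000010 11011000 01110100 11111000 10111011 00011011 10000011 01100110 11000110 00010100 01101000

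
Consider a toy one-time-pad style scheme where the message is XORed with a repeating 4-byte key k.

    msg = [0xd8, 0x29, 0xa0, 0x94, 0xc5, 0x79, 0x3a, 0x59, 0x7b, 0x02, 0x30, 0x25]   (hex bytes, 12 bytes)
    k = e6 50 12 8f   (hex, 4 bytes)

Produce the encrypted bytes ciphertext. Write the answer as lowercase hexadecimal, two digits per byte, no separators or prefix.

The 4-byte key repeats, so the effective keystream is e6 50 12 8f e6 50 12 8f e6 50 12 8f.
byte 0: d8 xor e6 = 3e
byte 1: 29 xor 50 = 79
byte 2: a0 xor 12 = b2
byte 3: 94 xor 8f = 1b
byte 4: c5 xor e6 = 23
byte 5: 79 xor 50 = 29
byte 6: 3a xor 12 = 28
byte 7: 59 xor 8f = d6
byte 8: 7b xor e6 = 9d
byte 9: 02 xor 50 = 52
byte 10: 30 xor 12 = 22
byte 11: 25 xor 8f = aa

3e79b21b232928d69d5222aa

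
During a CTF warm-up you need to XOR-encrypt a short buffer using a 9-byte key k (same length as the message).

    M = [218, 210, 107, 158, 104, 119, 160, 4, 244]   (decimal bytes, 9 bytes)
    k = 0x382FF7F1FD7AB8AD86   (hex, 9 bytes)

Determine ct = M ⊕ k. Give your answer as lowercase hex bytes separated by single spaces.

218 ⊕  56 = 226
210 ⊕  47 = 253
107 ⊕ 247 = 156
158 ⊕ 241 = 111
104 ⊕ 253 = 149
119 ⊕ 122 =  13
160 ⊕ 184 =  24
  4 ⊕ 173 = 169
244 ⊕ 134 = 114

e2 fd 9c 6f 95 0d 18 a9 72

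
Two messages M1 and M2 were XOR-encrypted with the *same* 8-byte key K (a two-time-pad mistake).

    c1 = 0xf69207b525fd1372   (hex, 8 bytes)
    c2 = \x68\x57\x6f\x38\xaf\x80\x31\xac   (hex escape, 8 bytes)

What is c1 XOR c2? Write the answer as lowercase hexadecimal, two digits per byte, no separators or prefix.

c1 ⊕ c2 = (M1 ⊕ K) ⊕ (M2 ⊕ K) = M1 ⊕ M2 — the shared key cancels under XOR.
f6 xor 68 = 9e
92 xor 57 = c5
07 xor 6f = 68
b5 xor 38 = 8d
25 xor af = 8a
fd xor 80 = 7d
13 xor 31 = 22
72 xor ac = de

9ec5688d8a7d22de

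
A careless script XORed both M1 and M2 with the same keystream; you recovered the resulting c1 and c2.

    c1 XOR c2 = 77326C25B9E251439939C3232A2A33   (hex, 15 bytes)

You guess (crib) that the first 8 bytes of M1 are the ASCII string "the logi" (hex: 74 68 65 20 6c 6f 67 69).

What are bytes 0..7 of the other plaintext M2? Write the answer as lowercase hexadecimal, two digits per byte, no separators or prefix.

Since c1 ⊕ c2 = M1 ⊕ M2, XORing with the guessed M1 bytes yields the corresponding M2 bytes: M2 = (c1 ⊕ c2) ⊕ M1.
byte 0: 01110111 xor 01110100 = 00000011
byte 1: 00110010 xor 01101000 = 01011010
byte 2: 01101100 xor 01100101 = 00001001
byte 3: 00100101 xor 00100000 = 00000101
byte 4: 10111001 xor 01101100 = 11010101
byte 5: 11100010 xor 01101111 = 10001101
byte 6: 01010001 xor 01100111 = 00110110
byte 7: 01000011 xor 01101001 = 00101010

035a0905d58d362a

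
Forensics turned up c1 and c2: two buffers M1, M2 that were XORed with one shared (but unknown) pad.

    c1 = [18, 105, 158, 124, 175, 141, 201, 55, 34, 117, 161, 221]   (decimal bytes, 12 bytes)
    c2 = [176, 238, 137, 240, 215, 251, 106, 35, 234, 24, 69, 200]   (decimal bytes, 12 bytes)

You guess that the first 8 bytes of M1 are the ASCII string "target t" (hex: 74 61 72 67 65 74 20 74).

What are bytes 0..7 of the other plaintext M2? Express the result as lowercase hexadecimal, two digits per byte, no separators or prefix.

First, c1 ⊕ c2 = (M1 ⊕ K) ⊕ (M2 ⊕ K) = M1 ⊕ M2, so the key drops out. Then M2 = (M1 ⊕ M2) ⊕ M1 over the first 8 bytes.
byte 0: (12 ⊕ b0) ⊕ 74 = a2 ⊕ 74 = d6
byte 1: (69 ⊕ ee) ⊕ 61 = 87 ⊕ 61 = e6
byte 2: (9e ⊕ 89) ⊕ 72 = 17 ⊕ 72 = 65
byte 3: (7c ⊕ f0) ⊕ 67 = 8c ⊕ 67 = eb
byte 4: (af ⊕ d7) ⊕ 65 = 78 ⊕ 65 = 1d
byte 5: (8d ⊕ fb) ⊕ 74 = 76 ⊕ 74 = 02
byte 6: (c9 ⊕ 6a) ⊕ 20 = a3 ⊕ 20 = 83
byte 7: (37 ⊕ 23) ⊕ 74 = 14 ⊕ 74 = 60

d6e665eb1d028360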